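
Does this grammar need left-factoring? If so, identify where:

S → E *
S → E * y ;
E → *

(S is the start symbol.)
Yes, S has productions with common prefix 'E *'

Left-factoring is needed when two productions for the same non-terminal
share a common prefix on the right-hand side.

Productions for S:
  S → E *
  S → E * y ;

Found common prefix 'E *' in productions for S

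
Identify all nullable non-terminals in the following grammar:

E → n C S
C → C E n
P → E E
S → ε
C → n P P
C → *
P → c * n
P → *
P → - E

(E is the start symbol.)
{ 'S' }

ε-productions: S → ε
So S is immediately nullable.
No further non-terminal can be added: every production for the remaining non-terminals contains a terminal or a non-nullable non-terminal.
Nullable = { 'S' }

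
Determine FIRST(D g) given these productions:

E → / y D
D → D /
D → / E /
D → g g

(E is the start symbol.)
FIRST sets of the non-terminals involved (from the grammar, by fixed-point iteration):
  FIRST(D) = { '/', 'g' }

To compute FIRST(D g), process the symbols left to right:
Symbol D is a non-terminal. Add FIRST(D) \ {ε} = { '/', 'g' }
D is not nullable (ε ∉ FIRST(D)), so stop here.
FIRST(D g) = { '/', 'g' }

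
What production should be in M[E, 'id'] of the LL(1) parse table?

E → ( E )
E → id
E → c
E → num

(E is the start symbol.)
E → id

To find M[E, 'id'], we find productions for E where 'id' is in the predict set (PREDICT(N → α) = (FIRST(α) \ {ε}) ∪ (FOLLOW(N) if α ⇒* ε)).

E → ( E ): PREDICT = { '(' }
E → id: PREDICT = { 'id' }
  'id' is in predict set, so this production goes in M[E, 'id']
E → c: PREDICT = { 'c' }
E → num: PREDICT = { 'num' }

M[E, 'id'] = E → id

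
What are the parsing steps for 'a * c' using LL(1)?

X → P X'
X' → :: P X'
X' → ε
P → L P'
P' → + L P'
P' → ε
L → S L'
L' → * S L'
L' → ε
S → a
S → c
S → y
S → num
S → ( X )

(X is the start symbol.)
LL(1) parsing maintains a stack (initially the start symbol over $) and the input. At each step: if the stack top is a terminal, match it against the current input token; if it is a non-terminal N, replace it with the RHS of M[N, lookahead] (the unique production whose predict set contains the lookahead).

Stack is shown with the top on the left.

Stack           Input    Action
-------------------------------
X $             a * c $  output X → P X'
P X' $          a * c $  output P → L P'
L P' X' $       a * c $  output L → S L'
S L' P' X' $    a * c $  output S → a
a L' P' X' $    a * c $  match 'a'
L' P' X' $      * c $    output L' → * S L'
* S L' P' X' $  * c $    match '*'
S L' P' X' $    c $      output S → c
c L' P' X' $    c $      match 'c'
L' P' X' $      $        output L' → ε
P' X' $         $        output P' → ε
X' $            $        output X' → ε
$               $        accept

The string is accepted.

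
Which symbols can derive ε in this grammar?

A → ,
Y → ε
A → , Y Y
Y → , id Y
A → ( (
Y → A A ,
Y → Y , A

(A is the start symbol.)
{ 'Y' }

A non-terminal is nullable if it can derive ε (the empty string): either it has an ε-production, or it has a production whose right-hand side consists entirely of nullable non-terminals.

ε-productions: Y → ε
So Y is immediately nullable.
No further non-terminal can be added: every production for the remaining non-terminals contains a terminal or a non-nullable non-terminal.
Nullable = { 'Y' }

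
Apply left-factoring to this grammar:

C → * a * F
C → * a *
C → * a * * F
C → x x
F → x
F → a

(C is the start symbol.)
C → * a * C'
C' → F
C' → ε
C' → * F
C → x x
F → x
F → a

Left-factoring transforms A → αβ₁ | αβ₂ into A → αA' and A' → β₁ | β₂
(α is the longest common prefix among the alternatives). Repeat until
no nonterminal has two alternatives with a common prefix.

Round 1: C has alternatives sharing prefix '* a *'. Introduce C': C → * a * C'
  Add: C' → F
  Add: C' → ε
  Add: C' → * F

No remaining common prefixes — done.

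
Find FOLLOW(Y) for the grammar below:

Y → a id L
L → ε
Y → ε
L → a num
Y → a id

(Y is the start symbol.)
{ $ }

To compute FOLLOW(Y), find every occurrence of Y on a right-hand side N → α Y β: add FIRST(β) \ {ε}, and if β is empty or nullable also add FOLLOW(N). Iterate to a fixed point.

Y is the start symbol, so $ ∈ FOLLOW(Y).
Y does not occur on any right-hand side.

Taking the union: FOLLOW(Y) = { $ }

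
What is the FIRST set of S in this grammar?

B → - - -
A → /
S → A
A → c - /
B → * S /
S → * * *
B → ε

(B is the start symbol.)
To compute FIRST(S), examine every production with S on the left-hand side, reading each right-hand side left to right until a non-nullable symbol is reached.

FIRST sets of the other non-terminals involved (by the same procedure, iterated to a fixed point):
  FIRST(A) = { '/', 'c' }

From S → A:
  - A is a non-terminal: add FIRST(A) \ {ε} = { '/', 'c' }
    A is not nullable, so stop
From S → * * *:
  - '*' is a terminal: add '*' and stop

Collecting: FIRST(S) = { '*', '/', 'c' }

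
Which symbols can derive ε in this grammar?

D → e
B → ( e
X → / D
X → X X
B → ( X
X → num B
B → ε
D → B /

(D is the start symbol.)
A non-terminal is nullable if it can derive ε (the empty string): either it has an ε-production, or it has a production whose right-hand side consists entirely of nullable non-terminals.

ε-productions: B → ε
So B is immediately nullable.
No further non-terminal can be added: every production for the remaining non-terminals contains a terminal or a non-nullable non-terminal.
Nullable = { 'B' }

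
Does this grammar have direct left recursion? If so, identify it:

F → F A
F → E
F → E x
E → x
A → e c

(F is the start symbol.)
F → F A: LEFT RECURSIVE (starts with F)
F → E: starts with E
F → E x: starts with E
E → x: starts with x
A → e c: starts with e

The grammar has direct left recursion on: F.

Answer: Yes, F is left-recursive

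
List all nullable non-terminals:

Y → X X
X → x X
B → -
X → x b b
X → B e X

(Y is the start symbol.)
None

There are no ε-productions, so no non-terminal can derive ε.
No non-terminals are nullable.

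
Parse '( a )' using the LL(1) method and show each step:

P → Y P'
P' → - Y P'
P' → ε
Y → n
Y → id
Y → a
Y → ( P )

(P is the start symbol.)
Stack is shown with the top on the left.

Stack        Input    Action
----------------------------
P $          ( a ) $  output P → Y P'
Y P' $       ( a ) $  output Y → ( P )
( P ) P' $   ( a ) $  match '('
P ) P' $     a ) $    output P → Y P'
Y P' ) P' $  a ) $    output Y → a
a P' ) P' $  a ) $    match 'a'
P' ) P' $    ) $      output P' → ε
) P' $       ) $      match ')'
P' $         $        output P' → ε
$            $        accept

The string is accepted.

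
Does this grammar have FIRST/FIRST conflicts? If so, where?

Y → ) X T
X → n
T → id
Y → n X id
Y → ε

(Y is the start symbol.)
No FIRST/FIRST conflicts.

Productions for Y:
  Y → ) X T: FIRST = { ')' }
  Y → n X id: FIRST = { 'n' }
  Y → ε: FIRST = { ε }
X, T have only one production, so no FIRST/FIRST conflict is possible there.

All alternatives of each non-terminal have pairwise disjoint FIRST sets.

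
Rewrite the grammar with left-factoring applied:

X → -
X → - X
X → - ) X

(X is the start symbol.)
Left-factoring transforms A → αβ₁ | αβ₂ into A → αA' and A' → β₁ | β₂
(α is the longest common prefix among the alternatives). Repeat until
no nonterminal has two alternatives with a common prefix.

Round 1: X has alternatives sharing prefix '-'. Introduce X': X → - X'
  Add: X' → ε
  Add: X' → X
  Add: X' → ) X

No remaining common prefixes — done.

Resulting grammar:
X → - X'
X' → ε
X' → X
X' → ) X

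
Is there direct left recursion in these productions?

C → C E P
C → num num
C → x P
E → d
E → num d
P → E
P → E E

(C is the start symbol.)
C → C E P: LEFT RECURSIVE (starts with C)
C → num num: starts with num
C → x P: starts with x
E → d: starts with d
E → num d: starts with num
P → E: starts with E
P → E E: starts with E

The grammar has direct left recursion on: C.

Answer: Yes, C is left-recursive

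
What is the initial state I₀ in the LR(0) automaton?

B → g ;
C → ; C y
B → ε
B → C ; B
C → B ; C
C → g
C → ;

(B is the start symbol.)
{ [B → . C ; B], [B → . g ;], [B → .], [B' → . B], [C → . ; C y], [C → . ;], [C → . B ; C], [C → . g] }

First, augment the grammar with B' → B
I₀ = CLOSURE({ [B' → . B] }):
  [B' → . B] has the dot before B: add [B → . g ;], [B → .], [B → . C ; B]
  [B → . C ; B] has the dot before C: add [C → . ; C y], [C → . B ; C], [C → . g], [C → . ;]
No further items can be added.

I₀ = { [B → . C ; B], [B → . g ;], [B → .], [B' → . B], [C → . ; C y], [C → . ;], [C → . B ; C], [C → . g] }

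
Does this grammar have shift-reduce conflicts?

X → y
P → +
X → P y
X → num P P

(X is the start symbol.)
Augment with X' → X and build the canonical LR(0) collection (I0 = CLOSURE({[X' → . X]}), then GOTO on every symbol after a dot until no new states appear). It has 9 states:
  I0: { [P → . +], [X → . P y], [X → . num P P], [X → . y], [X' → . X] }  — shift
  I1: { [P → + .] }  — reduce
  I2: { [X → P . y] }  — shift
  I3: { [X' → X .] }  — accept
  I4: { [P → . +], [X → num . P P] }  — shift
  I5: { [X → y .] }  — reduce
  I6: { [P → . +], [X → num P . P] }  — shift
  I7: { [X → num P P .] }  — reduce
  I8: { [X → P y .] }  — reduce

No state contains both a complete item and a shift item.

Answer: No shift-reduce conflicts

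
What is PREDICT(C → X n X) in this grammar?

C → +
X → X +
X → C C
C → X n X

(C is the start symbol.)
PREDICT(C → X n X) = (FIRST(RHS) \ {ε}) ∪ (FOLLOW(C) if ε ∈ FIRST(RHS), i.e. RHS ⇒* ε)
FIRST(X) = { '+' }
FIRST(X n X) = { '+' }
ε ∉ FIRST(X n X), so FOLLOW(C) is not added.
PREDICT(C → X n X) = { '+' }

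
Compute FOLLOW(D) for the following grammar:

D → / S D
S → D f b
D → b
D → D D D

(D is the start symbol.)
{ $, '/', 'b', 'f' }

To compute FOLLOW(D), find every occurrence of D on a right-hand side N → α D β: add FIRST(β) \ {ε}, and if β is empty or nullable also add FOLLOW(N). Iterate to a fixed point.

D is the start symbol, so $ ∈ FOLLOW(D).
In D → / S D: D is at the end; this adds FOLLOW(D) to itself — nothing new
In S → D f b: D is followed by f b, add FIRST(f b) \ {ε} = { 'f' }
In D → D D D: D is followed by D D, add FIRST(D D) \ {ε} = { '/', 'b' }
In D → D D D: D is followed by D, add FIRST(D) \ {ε} = { '/', 'b' }
In D → D D D: D is at the end; this adds FOLLOW(D) to itself — nothing new

Taking the union: FOLLOW(D) = { $, '/', 'b', 'f' }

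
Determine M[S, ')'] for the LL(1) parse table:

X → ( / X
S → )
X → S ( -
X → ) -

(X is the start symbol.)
S → )

To find M[S, ')'], we find productions for S where ')' is in the predict set (PREDICT(N → α) = (FIRST(α) \ {ε}) ∪ (FOLLOW(N) if α ⇒* ε)).

S → ): PREDICT = { ')' }
  ')' is in predict set, so this production goes in M[S, ')']

M[S, ')'] = S → )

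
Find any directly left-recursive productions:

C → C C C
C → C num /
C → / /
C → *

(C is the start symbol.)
Yes, C is left-recursive

Direct left recursion occurs when N → N α for some non-terminal N (the right-hand side begins with the left-hand side itself).

C → C C C: LEFT RECURSIVE (starts with C)
C → C num /: LEFT RECURSIVE (starts with C)
C → / /: starts with '/'
C → *: starts with '*'

The grammar has direct left recursion on: C.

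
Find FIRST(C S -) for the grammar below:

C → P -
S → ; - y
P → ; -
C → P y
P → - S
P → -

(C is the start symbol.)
{ '-', ';' }

FIRST sets of the non-terminals involved (from the grammar, by fixed-point iteration):
  FIRST(C) = { '-', ';' }

To compute FIRST(C S -), process the symbols left to right:
Symbol C is a non-terminal. Add FIRST(C) \ {ε} = { '-', ';' }
C is not nullable (ε ∉ FIRST(C)), so stop here.
FIRST(C S -) = { '-', ';' }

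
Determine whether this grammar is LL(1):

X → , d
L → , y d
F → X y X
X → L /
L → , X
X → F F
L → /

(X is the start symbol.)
A grammar is LL(1) if for each non-terminal N with multiple productions, the predict sets of those productions are pairwise disjoint, where PREDICT(N → α) = (FIRST(α) \ {ε}) ∪ (FOLLOW(N) if α ⇒* ε).

Relevant sets:
  FIRST(L) = { ',', '/' }
  FIRST(F) = { ',', '/' }

For X:
  PREDICT(X → ',' d) = { ',' }
  PREDICT(X → L '/') = { ',', '/' }
  PREDICT(X → F F) = { ',', '/' }
For L:
  PREDICT(L → ',' y d) = { ',' }
  PREDICT(L → ',' X) = { ',' }
  PREDICT(L → '/') = { '/' }
F has a single production, so nothing to check there.

Conflict found: Predict set conflict for X: { ',' }
The grammar is NOT LL(1).

Answer: No. Predict set conflict for X: { ',' }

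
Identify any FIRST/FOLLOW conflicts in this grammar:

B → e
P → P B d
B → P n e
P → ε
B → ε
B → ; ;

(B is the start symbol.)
Yes. B → P n e with FOLLOW(B) on { 'd' }; P → P B d with FOLLOW(P) on { ';', 'd', 'e', 'n' }

A FIRST/FOLLOW conflict occurs when a non-terminal N has a nullable alternative N → β (β ⇒* ε) and another alternative N → α with FIRST(α) ∩ FOLLOW(N) ≠ ∅: on such a lookahead the parser cannot decide between expanding α and letting N vanish via β.

Nullable non-terminals: B, P.
FIRST sets used below: FIRST(P) = { ';', 'd', 'e', 'n', ε }, FIRST(B) = { ';', 'd', 'e', 'n', ε }

B: nullable alternative(s) B → ε; FOLLOW(B) = { $, 'd' }
  B → e: FIRST \ {ε} = { 'e' } — disjoint from FOLLOW(B)
  B → P n e: FIRST \ {ε} = { ';', 'd', 'e', 'n' } — overlaps FOLLOW(B) on { 'd' }: CONFLICT
  B → ε: FIRST \ {ε} = { } — this is the only nullable alternative, skip
  B → ; ;: FIRST \ {ε} = { ';' } — disjoint from FOLLOW(B)

P: nullable alternative(s) P → ε; FOLLOW(P) = { ';', 'd', 'e', 'n' }
  P → P B d: FIRST \ {ε} = { ';', 'd', 'e', 'n' } — overlaps FOLLOW(P) on { ';', 'd', 'e', 'n' }: CONFLICT
  P → ε: FIRST \ {ε} = { } — this is the only nullable alternative, skip

So the grammar has 2 FIRST/FOLLOW conflicts (marked CONFLICT above).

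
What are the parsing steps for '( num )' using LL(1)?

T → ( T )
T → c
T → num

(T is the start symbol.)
Stack is shown with the top on the left.

Stack    Input      Action
--------------------------
T $      ( num ) $  output T → ( T )
( T ) $  ( num ) $  match '('
T ) $    num ) $    output T → num
num ) $  num ) $    match 'num'
) $      ) $        match ')'
$        $          accept

The string is accepted.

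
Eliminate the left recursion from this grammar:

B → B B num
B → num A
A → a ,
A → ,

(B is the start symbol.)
B is directly left-recursive. The standard transformation for
  A → A α₁ | ... | A α_m | β₁ | ... | β_n
is
  A  → β₁ A' | ... | β_n A'
  A' → α₁ A' | ... | α_m A' | ε

B → num A becomes B → num A B'
B → B B num becomes B' → B num B'
Add B' → ε

Productions for other non-terminals are unchanged:
  A → a ,
  A → ,

Resulting grammar:
B → num A B'
B' → B num B'
B' → ε
A → a ,
A → ,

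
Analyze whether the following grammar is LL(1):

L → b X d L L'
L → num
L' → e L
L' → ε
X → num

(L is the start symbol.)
A grammar is LL(1) if for each non-terminal N with multiple productions, the predict sets of those productions are pairwise disjoint, where PREDICT(N → α) = (FIRST(α) \ {ε}) ∪ (FOLLOW(N) if α ⇒* ε).

Relevant sets:
  FOLLOW(L') = { $, 'e' }

For L:
  PREDICT(L → b X d L L') = { 'b' }
  PREDICT(L → num) = { 'num' }
For L':
  PREDICT(L' → e L) = { 'e' }
  PREDICT(L' → ε) = { $, 'e' }
X has a single production, so nothing to check there.

Conflict found: Predict set conflict for L': { 'e' }
The grammar is NOT LL(1).

Answer: No. Predict set conflict for L': { 'e' }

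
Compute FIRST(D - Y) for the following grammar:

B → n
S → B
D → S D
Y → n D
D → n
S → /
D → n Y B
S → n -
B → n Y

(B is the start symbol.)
{ '/', 'n' }

FIRST sets of the non-terminals involved (from the grammar, by fixed-point iteration):
  FIRST(D) = { '/', 'n' }

To compute FIRST(D - Y), process the symbols left to right:
Symbol D is a non-terminal. Add FIRST(D) \ {ε} = { '/', 'n' }
D is not nullable (ε ∉ FIRST(D)), so stop here.
FIRST(D - Y) = { '/', 'n' }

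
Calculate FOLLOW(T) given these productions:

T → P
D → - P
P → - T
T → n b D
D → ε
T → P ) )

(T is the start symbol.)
To compute FOLLOW(T), find every occurrence of T on a right-hand side N → α T β: add FIRST(β) \ {ε}, and if β is empty or nullable also add FOLLOW(N). Iterate to a fixed point.

T is the start symbol, so $ ∈ FOLLOW(T).
In P → - T: T is at the end, add FOLLOW(P)

The FOLLOW sets referred to above (computed the same way, to a fixed point):
  FOLLOW(P) = { $, ')' }

Taking the union: FOLLOW(T) = { $, ')' }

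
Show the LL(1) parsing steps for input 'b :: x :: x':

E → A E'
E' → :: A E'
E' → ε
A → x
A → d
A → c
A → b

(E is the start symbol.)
Stack is shown with the top on the left.

Stack      Input          Action
--------------------------------
E $        b :: x :: x $  output E → A E'
A E' $     b :: x :: x $  output A → b
b E' $     b :: x :: x $  match 'b'
E' $       :: x :: x $    output E' → :: A E'
:: A E' $  :: x :: x $    match '::'
A E' $     x :: x $       output A → x
x E' $     x :: x $       match 'x'
E' $       :: x $         output E' → :: A E'
:: A E' $  :: x $         match '::'
A E' $     x $            output A → x
x E' $     x $            match 'x'
E' $       $              output E' → ε
$          $              accept

The string is accepted.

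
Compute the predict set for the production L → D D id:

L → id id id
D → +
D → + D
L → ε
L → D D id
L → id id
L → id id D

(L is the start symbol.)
{ '+' }

PREDICT(L → D D id) = (FIRST(RHS) \ {ε}) ∪ (FOLLOW(L) if ε ∈ FIRST(RHS), i.e. RHS ⇒* ε)
FIRST(D) = { '+' }
FIRST(D D id) = { '+' }
ε ∉ FIRST(D D id), so FOLLOW(L) is not added.
PREDICT(L → D D id) = { '+' }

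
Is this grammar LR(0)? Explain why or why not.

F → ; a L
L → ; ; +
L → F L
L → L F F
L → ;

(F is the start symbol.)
A grammar is LR(0) if no state in the canonical LR(0) collection has:
  - both a shift item (dot before a terminal) and a complete item (shift-reduce conflict), or
  - two or more complete items (reduce-reduce conflict; the accept item [F' → F .] counts as a complete item here).

Augment with F' → F and build the canonical LR(0) collection (I0 = CLOSURE({[F' → . F]}), then GOTO on every symbol after a dot until no new states appear). It has 12 states:
  I0: { [F → . ; a L], [F' → . F] }  — shift
  I1: { [F → ; . a L] }  — shift
  I2: { [F' → F .] }  — accept
  I3: { [F → . ; a L], [F → ; a . L], [L → . ; ; +], [L → . ;], [L → . F L], [L → . L F F] }  — shift
  I4: { [F → ; . a L], [L → ; . ; +], [L → ; .] }  — shift, reduce
  I5: { [F → . ; a L], [L → . ; ; +], [L → . ;], [L → . F L], [L → . L F F], [L → F . L] }  — shift
  I6: { [F → . ; a L], [F → ; a L .], [L → L . F F] }  — shift, reduce
  I7: { [F → . ; a L], [L → L F . F] }  — shift
  I8: { [L → L F F .] }  — reduce
  I9: { [F → . ; a L], [L → F L .], [L → L . F F] }  — shift, reduce
  I10: { [L → ; ; . +] }  — shift
  I11: { [L → ; ; + .] }  — reduce

Conflict in state I4:
  Shift-reduce conflict between [L → ; .] and [F → ; . a L]
So the grammar is NOT LR(0).

Answer: No. Shift-reduce conflict between [L → ; .] and [F → ; . a L]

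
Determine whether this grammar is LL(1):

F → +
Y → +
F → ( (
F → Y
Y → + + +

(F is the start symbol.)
A grammar is LL(1) if for each non-terminal N with multiple productions, the predict sets of those productions are pairwise disjoint, where PREDICT(N → α) = (FIRST(α) \ {ε}) ∪ (FOLLOW(N) if α ⇒* ε).

Relevant sets:
  FIRST(Y) = { '+' }

For F:
  PREDICT(F → '+') = { '+' }
  PREDICT(F → '(' '(') = { '(' }
  PREDICT(F → Y) = { '+' }
For Y:
  PREDICT(Y → '+') = { '+' }
  PREDICT(Y → '+' '+' '+') = { '+' }

Conflict found: Predict set conflict for F: { '+' }
The grammar is NOT LL(1).

Answer: No. Predict set conflict for F: { '+' }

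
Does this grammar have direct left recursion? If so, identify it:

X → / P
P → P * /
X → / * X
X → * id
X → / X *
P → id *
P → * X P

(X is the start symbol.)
Direct left recursion occurs when N → N α for some non-terminal N (the right-hand side begins with the left-hand side itself).

X → / P: starts with '/'
P → P * /: LEFT RECURSIVE (starts with P)
X → / * X: starts with '/'
X → * id: starts with '*'
X → / X *: starts with '/'
P → id *: starts with id
P → * X P: starts with '*'

The grammar has direct left recursion on: P.

Answer: Yes, P is left-recursive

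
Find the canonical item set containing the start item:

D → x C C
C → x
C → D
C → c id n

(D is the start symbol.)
First, augment the grammar with D' → D
I₀ = CLOSURE({ [D' → . D] }):
  [D' → . D] has the dot before D: add [D → . x C C]
No further items can be added.

I₀ = { [D → . x C C], [D' → . D] }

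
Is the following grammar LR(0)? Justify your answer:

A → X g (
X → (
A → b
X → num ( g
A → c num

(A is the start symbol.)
Yes, the grammar is LR(0)

Augment with A' → A and build the canonical LR(0) collection (I0 = CLOSURE({[A' → . A]}), then GOTO on every symbol after a dot until no new states appear). It has 12 states:
  I0: { [A → . X g (], [A → . b], [A → . c num], [A' → . A], [X → . (], [X → . num ( g] }  — shift
  I1: { [X → ( .] }  — reduce
  I2: { [A' → A .] }  — accept
  I3: { [A → X . g (] }  — shift
  I4: { [A → b .] }  — reduce
  I5: { [A → c . num] }  — shift
  I6: { [X → num . ( g] }  — shift
  I7: { [X → num ( . g] }  — shift
  I8: { [X → num ( g .] }  — reduce
  I9: { [A → c num .] }  — reduce
  I10: { [A → X g . (] }  — shift
  I11: { [A → X g ( .] }  — reduce

Every state is either a pure shift/goto state or contains exactly one complete item and nothing to shift — no conflicts. The grammar is LR(0).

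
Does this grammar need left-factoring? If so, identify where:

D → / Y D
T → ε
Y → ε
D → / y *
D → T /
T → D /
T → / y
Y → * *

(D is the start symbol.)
Left-factoring is needed when two productions for the same non-terminal
share a common prefix on the right-hand side.

Productions for D:
  D → / Y D
  D → / y *
  D → T /
Productions for T:
  T → ε
  T → D /
  T → / y
Productions for Y:
  Y → ε
  Y → * *

Found common prefix '/' in productions for D

Answer: Yes, D has productions with common prefix '/'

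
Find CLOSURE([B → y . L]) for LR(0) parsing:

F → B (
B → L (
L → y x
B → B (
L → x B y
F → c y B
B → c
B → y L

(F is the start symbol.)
{ [B → y . L], [L → . x B y], [L → . y x] }

To compute CLOSURE, for each item [A → α.Bβ] where B is a non-terminal, add [B → .γ] for all productions B → γ; repeat for the newly added items until nothing changes.

Start with: [B → y . L]
  [B → y . L] has the dot before L: add [L → . y x], [L → . x B y]
No further items can be added.

CLOSURE = { [B → y . L], [L → . x B y], [L → . y x] }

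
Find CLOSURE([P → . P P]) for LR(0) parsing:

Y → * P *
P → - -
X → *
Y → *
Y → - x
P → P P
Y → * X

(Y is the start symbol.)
Start with: [P → . P P]
  [P → . P P] has the dot before P: add [P → . - -]
No further items can be added.

CLOSURE = { [P → . - -], [P → . P P] }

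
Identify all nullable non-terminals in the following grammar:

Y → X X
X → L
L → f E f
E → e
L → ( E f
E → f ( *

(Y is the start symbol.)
There are no ε-productions, so no non-terminal can derive ε.
No non-terminals are nullable.

Answer: None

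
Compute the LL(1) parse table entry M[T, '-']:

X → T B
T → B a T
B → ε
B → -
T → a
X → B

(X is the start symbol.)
T → B a T

To find M[T, '-'], we find productions for T where '-' is in the predict set (PREDICT(N → α) = (FIRST(α) \ {ε}) ∪ (FOLLOW(N) if α ⇒* ε)).

Relevant sets:
  FIRST(B) = { '-', ε }

T → B a T: PREDICT = { '-', 'a' }
  '-' is in predict set, so this production goes in M[T, '-']
T → a: PREDICT = { 'a' }

M[T, '-'] = T → B a T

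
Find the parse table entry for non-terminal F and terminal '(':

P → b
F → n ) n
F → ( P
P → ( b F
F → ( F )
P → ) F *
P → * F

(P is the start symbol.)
F → ( P, F → ( F )

To find M[F, '('], we find productions for F where '(' is in the predict set (PREDICT(N → α) = (FIRST(α) \ {ε}) ∪ (FOLLOW(N) if α ⇒* ε)).

F → n ) n: PREDICT = { 'n' }
F → ( P: PREDICT = { '(' }
  '(' is in predict set, so this production goes in M[F, '(']
F → ( F ): PREDICT = { '(' }
  '(' is in predict set, so this production goes in M[F, '(']

M[F, '('] = F → ( P, F → ( F )  (a multiply-defined cell — the grammar is not LL(1))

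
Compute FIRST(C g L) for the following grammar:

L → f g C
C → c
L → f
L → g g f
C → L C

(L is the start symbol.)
FIRST sets of the non-terminals involved (from the grammar, by fixed-point iteration):
  FIRST(C) = { 'c', 'f', 'g' }

To compute FIRST(C g L), process the symbols left to right:
Symbol C is a non-terminal. Add FIRST(C) \ {ε} = { 'c', 'f', 'g' }
C is not nullable (ε ∉ FIRST(C)), so stop here.
FIRST(C g L) = { 'c', 'f', 'g' }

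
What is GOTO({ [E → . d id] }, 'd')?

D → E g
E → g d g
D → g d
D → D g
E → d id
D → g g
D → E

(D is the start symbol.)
{ [E → d . id] }

GOTO(I, 'd') = CLOSURE({ [A → αX.β] : [A → α.Xβ] ∈ I, X = 'd' })

Items with dot before 'd', with the dot advanced:
  [E → . d id] → [E → d . id]
Closure adds nothing (no advanced item has the dot before a non-terminal).

GOTO = { [E → d . id] }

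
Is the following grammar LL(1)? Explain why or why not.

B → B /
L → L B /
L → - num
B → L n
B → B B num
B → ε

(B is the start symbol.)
Relevant sets:
  FIRST(B) = { '-', '/', 'num', ε }
  FIRST(L) = { '-' }
  FOLLOW(B) = { $, '-', '/', 'num' }

For B:
  PREDICT(B → B '/') = { '-', '/', 'num' }
  PREDICT(B → L n) = { '-' }
  PREDICT(B → B B num) = { '-', '/', 'num' }
  PREDICT(B → ε) = { $, '-', '/', 'num' }
For L:
  PREDICT(L → L B '/') = { '-' }
  PREDICT(L → '-' num) = { '-' }

Conflict found: Predict set conflict for B: { '-' }
The grammar is NOT LL(1).

Answer: No. Predict set conflict for B: { '-' }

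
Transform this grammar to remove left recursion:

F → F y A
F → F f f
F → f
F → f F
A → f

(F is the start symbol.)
F → f F'
F → f F F'
F' → y A F'
F' → f f F'
F' → ε
A → f

F is directly left-recursive. The standard transformation for
  A → A α₁ | ... | A α_m | β₁ | ... | β_n
is
  A  → β₁ A' | ... | β_n A'
  A' → α₁ A' | ... | α_m A' | ε

F → f becomes F → f F'
F → f F becomes F → f F F'
F → F y A becomes F' → y A F'
F → F f f becomes F' → f f F'
Add F' → ε

Productions for other non-terminals are unchanged:
  A → f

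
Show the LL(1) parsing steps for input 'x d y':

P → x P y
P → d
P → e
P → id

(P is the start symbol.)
LL(1) parsing maintains a stack (initially the start symbol over $) and the input. At each step: if the stack top is a terminal, match it against the current input token; if it is a non-terminal N, replace it with the RHS of M[N, lookahead] (the unique production whose predict set contains the lookahead).

Stack is shown with the top on the left.

Stack    Input    Action
------------------------
P $      x d y $  output P → x P y
x P y $  x d y $  match 'x'
P y $    d y $    output P → d
d y $    d y $    match 'd'
y $      y $      match 'y'
$        $        accept

The string is accepted.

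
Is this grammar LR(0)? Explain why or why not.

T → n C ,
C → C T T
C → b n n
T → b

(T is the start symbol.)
Yes, the grammar is LR(0)

Augment with T' → T and build the canonical LR(0) collection (I0 = CLOSURE({[T' → . T]}), then GOTO on every symbol after a dot until no new states appear). It has 11 states:
  I0: { [T → . b], [T → . n C ,], [T' → . T] }  — shift
  I1: { [T' → T .] }  — accept
  I2: { [T → b .] }  — reduce
  I3: { [C → . C T T], [C → . b n n], [T → n . C ,] }  — shift
  I4: { [C → C . T T], [T → . b], [T → . n C ,], [T → n C . ,] }  — shift
  I5: { [C → b . n n] }  — shift
  I6: { [C → b n . n] }  — shift
  I7: { [C → b n n .] }  — reduce
  I8: { [T → n C , .] }  — reduce
  I9: { [C → C T . T], [T → . b], [T → . n C ,] }  — shift
  I10: { [C → C T T .] }  — reduce

Every state is either a pure shift/goto state or contains exactly one complete item and nothing to shift — no conflicts. The grammar is LR(0).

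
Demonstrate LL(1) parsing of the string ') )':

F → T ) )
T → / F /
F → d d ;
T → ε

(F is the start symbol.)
LL(1) parsing maintains a stack (initially the start symbol over $) and the input. At each step: if the stack top is a terminal, match it against the current input token; if it is a non-terminal N, replace it with the RHS of M[N, lookahead] (the unique production whose predict set contains the lookahead).

Stack is shown with the top on the left.

Stack    Input  Action
----------------------
F $      ) ) $  output F → T ) )
T ) ) $  ) ) $  output T → ε
) ) $    ) ) $  match ')'
) $      ) $    match ')'
$        $      accept

The string is accepted.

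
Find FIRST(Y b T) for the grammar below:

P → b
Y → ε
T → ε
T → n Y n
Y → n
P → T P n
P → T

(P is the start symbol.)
FIRST sets of the non-terminals involved (from the grammar, by fixed-point iteration):
  FIRST(Y) = { 'n', ε }

To compute FIRST(Y b T), process the symbols left to right:
Symbol Y is a non-terminal. Add FIRST(Y) \ {ε} = { 'n' }
Y is nullable (ε ∈ FIRST(Y)), continue to the next symbol.
Symbol b is a terminal. Add 'b' and stop.
FIRST(Y b T) = { 'b', 'n' }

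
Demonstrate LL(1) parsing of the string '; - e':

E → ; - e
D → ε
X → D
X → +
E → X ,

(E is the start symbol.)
Stack is shown with the top on the left.

Stack    Input    Action
------------------------
E $      ; - e $  output E → ; - e
; - e $  ; - e $  match ';'
- e $    - e $    match '-'
e $      e $      match 'e'
$        $        accept

The string is accepted.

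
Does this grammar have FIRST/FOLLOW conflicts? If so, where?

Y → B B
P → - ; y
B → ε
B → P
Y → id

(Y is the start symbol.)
A FIRST/FOLLOW conflict occurs when a non-terminal N has a nullable alternative N → β (β ⇒* ε) and another alternative N → α with FIRST(α) ∩ FOLLOW(N) ≠ ∅: on such a lookahead the parser cannot decide between expanding α and letting N vanish via β.

Nullable non-terminals: B, Y.
FIRST sets used below: FIRST(P) = { '-' }, FIRST(B) = { '-', ε }

B: nullable alternative(s) B → ε; FOLLOW(B) = { $, '-' }
  B → ε: FIRST \ {ε} = { } — this is the only nullable alternative, skip
  B → P: FIRST \ {ε} = { '-' } — overlaps FOLLOW(B) on { '-' }: CONFLICT

Y: nullable alternative(s) Y → B B; FOLLOW(Y) = { $ }
  Y → B B: FIRST \ {ε} = { '-' } — this is the only nullable alternative, skip
  Y → id: FIRST \ {ε} = { 'id' } — disjoint from FOLLOW(Y)

P has no nullable alternative, so no FIRST/FOLLOW check is needed there.

So the grammar has 1 FIRST/FOLLOW conflict (marked CONFLICT above).

Answer: Yes. B → P with FOLLOW(B) on { '-' }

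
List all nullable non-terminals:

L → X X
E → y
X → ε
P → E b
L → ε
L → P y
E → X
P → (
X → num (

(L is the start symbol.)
{ 'E', 'L', 'X' }

ε-productions: X → ε, L → ε
So X, L are immediately nullable.
E → X: every symbol on the right is nullable, so E is nullable too.
No further non-terminal can be added: every production for the remaining non-terminals contains a terminal or a non-nullable non-terminal.
Nullable = { 'E', 'L', 'X' }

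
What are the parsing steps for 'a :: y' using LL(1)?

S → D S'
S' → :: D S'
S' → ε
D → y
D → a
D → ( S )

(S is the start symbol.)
LL(1) parsing maintains a stack (initially the start symbol over $) and the input. At each step: if the stack top is a terminal, match it against the current input token; if it is a non-terminal N, replace it with the RHS of M[N, lookahead] (the unique production whose predict set contains the lookahead).

Stack is shown with the top on the left.

Stack      Input     Action
---------------------------
S $        a :: y $  output S → D S'
D S' $     a :: y $  output D → a
a S' $     a :: y $  match 'a'
S' $       :: y $    output S' → :: D S'
:: D S' $  :: y $    match '::'
D S' $     y $       output D → y
y S' $     y $       match 'y'
S' $       $         output S' → ε
$          $         accept

The string is accepted.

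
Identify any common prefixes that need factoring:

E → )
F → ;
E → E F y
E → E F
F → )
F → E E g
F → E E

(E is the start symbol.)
Left-factoring is needed when two productions for the same non-terminal
share a common prefix on the right-hand side.

Productions for E:
  E → )
  E → E F y
  E → E F
Productions for F:
  F → ;
  F → )
  F → E E g
  F → E E

Found common prefix 'E F' in productions for E
Found common prefix 'E E' in productions for F

Answer: Yes, E has productions with common prefix 'E F'; F has productions with common prefix 'E E'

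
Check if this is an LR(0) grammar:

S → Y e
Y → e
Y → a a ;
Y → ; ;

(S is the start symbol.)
Augment with S' → S and build the canonical LR(0) collection (I0 = CLOSURE({[S' → . S]}), then GOTO on every symbol after a dot until no new states appear). It has 10 states:
  I0: { [S → . Y e], [S' → . S], [Y → . ; ;], [Y → . a a ;], [Y → . e] }  — shift
  I1: { [Y → ; . ;] }  — shift
  I2: { [S' → S .] }  — accept
  I3: { [S → Y . e] }  — shift
  I4: { [Y → a . a ;] }  — shift
  I5: { [Y → e .] }  — reduce
  I6: { [Y → a a . ;] }  — shift
  I7: { [Y → a a ; .] }  — reduce
  I8: { [S → Y e .] }  — reduce
  I9: { [Y → ; ; .] }  — reduce

Every state is either a pure shift/goto state or contains exactly one complete item and nothing to shift — no conflicts. The grammar is LR(0).

Answer: Yes, the grammar is LR(0)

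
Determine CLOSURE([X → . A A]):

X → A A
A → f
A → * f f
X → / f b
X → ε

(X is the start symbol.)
{ [A → . * f f], [A → . f], [X → . A A] }

To compute CLOSURE, for each item [A → α.Bβ] where B is a non-terminal, add [B → .γ] for all productions B → γ; repeat for the newly added items until nothing changes.

Start with: [X → . A A]
  [X → . A A] has the dot before A: add [A → . f], [A → . * f f]
No further items can be added.

CLOSURE = { [A → . * f f], [A → . f], [X → . A A] }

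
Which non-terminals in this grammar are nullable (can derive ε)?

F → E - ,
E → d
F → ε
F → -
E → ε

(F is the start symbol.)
{ 'E', 'F' }

ε-productions: F → ε, E → ε
So F, E are immediately nullable.
Every non-terminal is now nullable.
Nullable = { 'E', 'F' }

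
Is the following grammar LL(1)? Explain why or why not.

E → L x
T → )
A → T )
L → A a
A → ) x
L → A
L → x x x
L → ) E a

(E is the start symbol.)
No. Predict set conflict for A: { ')' }

Relevant sets:
  FIRST(T) = { ')' }
  FIRST(A) = { ')' }

For A:
  PREDICT(A → T ')') = { ')' }
  PREDICT(A → ')' x) = { ')' }
For L:
  PREDICT(L → A a) = { ')' }
  PREDICT(L → A) = { ')' }
  PREDICT(L → x x x) = { 'x' }
  PREDICT(L → ')' E a) = { ')' }
E, T have a single production, so nothing to check there.

Conflict found: Predict set conflict for A: { ')' }
The grammar is NOT LL(1).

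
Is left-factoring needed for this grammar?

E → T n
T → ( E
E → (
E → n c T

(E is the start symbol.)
No, left-factoring is not needed

Left-factoring is needed when two productions for the same non-terminal
share a common prefix on the right-hand side.

Productions for E:
  E → T n
  E → (
  E → n c T

No common prefixes found.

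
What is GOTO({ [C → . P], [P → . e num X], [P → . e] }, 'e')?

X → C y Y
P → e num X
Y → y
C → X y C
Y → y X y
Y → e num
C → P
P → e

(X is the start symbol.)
GOTO(I, 'e') = CLOSURE({ [A → αX.β] : [A → α.Xβ] ∈ I, X = 'e' })

Items with dot before 'e', with the dot advanced:
  [P → . e] → [P → e .]
  [P → . e num X] → [P → e . num X]
Closure adds nothing (no advanced item has the dot before a non-terminal).

GOTO = { [P → e . num X], [P → e .] }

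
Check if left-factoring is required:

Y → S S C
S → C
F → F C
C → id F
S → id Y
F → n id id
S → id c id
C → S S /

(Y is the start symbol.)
Yes, S has productions with common prefix 'id'

Left-factoring is needed when two productions for the same non-terminal
share a common prefix on the right-hand side.

Productions for S:
  S → C
  S → id Y
  S → id c id
Productions for F:
  F → F C
  F → n id id
Productions for C:
  C → id F
  C → S S /

Found common prefix 'id' in productions for S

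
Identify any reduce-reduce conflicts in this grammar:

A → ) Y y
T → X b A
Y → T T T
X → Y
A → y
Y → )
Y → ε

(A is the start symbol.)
Augment with A' → A and build the canonical LR(0) collection (I0 = CLOSURE({[A' → . A]}), then GOTO on every symbol after a dot until no new states appear). It has 14 states:
  I0: { [A → . ) Y y], [A → . y], [A' → . A] }  — shift
  I1: { [A → ) . Y y], [T → . X b A], [X → . Y], [Y → . )], [Y → . T T T], [Y → .] }  — shift, reduce
  I2: { [A' → A .] }  — accept
  I3: { [A → y .] }  — reduce
  I4: { [Y → ) .] }  — reduce
  I5: { [T → . X b A], [X → . Y], [Y → . )], [Y → . T T T], [Y → .], [Y → T . T T] }  — shift, reduce
  I6: { [T → X . b A] }  — shift
  I7: { [A → ) Y . y], [X → Y .] }  — shift, reduce
  I8: { [A → ) Y y .] }  — reduce
  I9: { [A → . ) Y y], [A → . y], [T → X b . A] }  — shift
  I10: { [T → X b A .] }  — reduce
  I11: { [T → . X b A], [X → . Y], [Y → . )], [Y → . T T T], [Y → .], [Y → T . T T], [Y → T T . T] }  — shift, reduce
  I12: { [X → Y .] }  — reduce
  I13: { [T → . X b A], [X → . Y], [Y → . )], [Y → . T T T], [Y → .], [Y → T . T T], [Y → T T . T], [Y → T T T .] }  — shift, 2 reduces

I13 contains complete items [Y → .], [Y → T T T .] — reduce-reduce conflict.

Answer: Yes — I13: [Y → .] vs [Y → T T T .]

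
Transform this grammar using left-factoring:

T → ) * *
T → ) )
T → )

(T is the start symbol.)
Left-factoring transforms A → αβ₁ | αβ₂ into A → αA' and A' → β₁ | β₂
(α is the longest common prefix among the alternatives). Repeat until
no nonterminal has two alternatives with a common prefix.

Round 1: T has alternatives sharing prefix ')'. Introduce T': T → ) T'
  Add: T' → * *
  Add: T' → )
  Add: T' → ε

No remaining common prefixes — done.

Resulting grammar:
T → ) T'
T' → * *
T' → )
T' → ε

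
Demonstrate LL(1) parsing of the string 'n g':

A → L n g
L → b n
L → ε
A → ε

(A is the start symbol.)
LL(1) parsing maintains a stack (initially the start symbol over $) and the input. At each step: if the stack top is a terminal, match it against the current input token; if it is a non-terminal N, replace it with the RHS of M[N, lookahead] (the unique production whose predict set contains the lookahead).

Stack is shown with the top on the left.

Stack    Input  Action
----------------------
A $      n g $  output A → L n g
L n g $  n g $  output L → ε
n g $    n g $  match 'n'
g $      g $    match 'g'
$        $      accept

The string is accepted.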